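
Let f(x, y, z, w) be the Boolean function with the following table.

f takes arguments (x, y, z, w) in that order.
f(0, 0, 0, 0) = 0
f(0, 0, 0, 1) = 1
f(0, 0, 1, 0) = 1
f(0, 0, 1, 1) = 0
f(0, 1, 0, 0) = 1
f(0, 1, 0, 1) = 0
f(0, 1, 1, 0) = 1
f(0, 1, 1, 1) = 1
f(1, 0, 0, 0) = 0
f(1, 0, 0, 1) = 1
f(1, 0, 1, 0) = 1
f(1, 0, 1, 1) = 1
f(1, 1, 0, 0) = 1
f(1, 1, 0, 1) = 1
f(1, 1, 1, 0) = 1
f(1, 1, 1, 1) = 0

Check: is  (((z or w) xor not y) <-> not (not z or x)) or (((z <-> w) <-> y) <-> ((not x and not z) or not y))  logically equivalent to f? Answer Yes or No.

Check the formula against f row by row:
  x=0, y=0, z=0, w=0: formula gives 0, f = 0 ✓
  x=0, y=0, z=0, w=1: formula gives 1, f = 1 ✓
  x=0, y=0, z=1, w=0: formula gives 1, f = 1 ✓
  x=0, y=0, z=1, w=1: formula gives 0, f = 0 ✓
  … (the remaining 12 rows also agree.)
Every row agrees, so the formula is equivalent.

Yes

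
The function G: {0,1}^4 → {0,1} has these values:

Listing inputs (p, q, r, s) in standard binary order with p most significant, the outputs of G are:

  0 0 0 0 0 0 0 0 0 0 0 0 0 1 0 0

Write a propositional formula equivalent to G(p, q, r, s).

G is 1 on exactly one input, (1,1,0,1), whose minterm is p·q·¬r·s. So G is just that conjunction.

G(p, q, r, s) = ((p ∧ q) ∧ ¬r) ∧ s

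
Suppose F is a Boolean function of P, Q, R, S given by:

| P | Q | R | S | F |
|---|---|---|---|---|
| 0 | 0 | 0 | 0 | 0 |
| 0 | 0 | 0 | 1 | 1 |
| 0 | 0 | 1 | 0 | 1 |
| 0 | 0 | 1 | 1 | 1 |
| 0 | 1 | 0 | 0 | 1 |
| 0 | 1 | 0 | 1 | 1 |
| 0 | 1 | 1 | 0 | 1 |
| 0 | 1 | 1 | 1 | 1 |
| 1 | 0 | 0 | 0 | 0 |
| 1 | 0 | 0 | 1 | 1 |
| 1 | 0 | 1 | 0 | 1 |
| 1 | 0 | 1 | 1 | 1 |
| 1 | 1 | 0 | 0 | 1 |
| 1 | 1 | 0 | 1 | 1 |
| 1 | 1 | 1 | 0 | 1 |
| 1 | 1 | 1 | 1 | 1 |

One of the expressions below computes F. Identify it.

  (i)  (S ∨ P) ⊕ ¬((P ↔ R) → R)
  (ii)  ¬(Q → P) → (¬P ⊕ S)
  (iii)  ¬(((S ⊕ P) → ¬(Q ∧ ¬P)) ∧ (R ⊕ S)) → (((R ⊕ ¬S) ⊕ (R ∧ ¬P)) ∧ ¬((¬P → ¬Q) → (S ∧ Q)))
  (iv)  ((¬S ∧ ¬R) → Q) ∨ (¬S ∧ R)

(i) disagrees with F on (0,0,0,0) (formula → 1, table → 0); rule it out.
(ii) disagrees with F on (0,0,0,0) (formula → 1, table → 0); rule it out.
(iii) disagrees with F on (0,0,0,0) (formula → 1, table → 0); rule it out.
(iv) is the remaining candidate, and it agrees with F on all 16 inputs.

iv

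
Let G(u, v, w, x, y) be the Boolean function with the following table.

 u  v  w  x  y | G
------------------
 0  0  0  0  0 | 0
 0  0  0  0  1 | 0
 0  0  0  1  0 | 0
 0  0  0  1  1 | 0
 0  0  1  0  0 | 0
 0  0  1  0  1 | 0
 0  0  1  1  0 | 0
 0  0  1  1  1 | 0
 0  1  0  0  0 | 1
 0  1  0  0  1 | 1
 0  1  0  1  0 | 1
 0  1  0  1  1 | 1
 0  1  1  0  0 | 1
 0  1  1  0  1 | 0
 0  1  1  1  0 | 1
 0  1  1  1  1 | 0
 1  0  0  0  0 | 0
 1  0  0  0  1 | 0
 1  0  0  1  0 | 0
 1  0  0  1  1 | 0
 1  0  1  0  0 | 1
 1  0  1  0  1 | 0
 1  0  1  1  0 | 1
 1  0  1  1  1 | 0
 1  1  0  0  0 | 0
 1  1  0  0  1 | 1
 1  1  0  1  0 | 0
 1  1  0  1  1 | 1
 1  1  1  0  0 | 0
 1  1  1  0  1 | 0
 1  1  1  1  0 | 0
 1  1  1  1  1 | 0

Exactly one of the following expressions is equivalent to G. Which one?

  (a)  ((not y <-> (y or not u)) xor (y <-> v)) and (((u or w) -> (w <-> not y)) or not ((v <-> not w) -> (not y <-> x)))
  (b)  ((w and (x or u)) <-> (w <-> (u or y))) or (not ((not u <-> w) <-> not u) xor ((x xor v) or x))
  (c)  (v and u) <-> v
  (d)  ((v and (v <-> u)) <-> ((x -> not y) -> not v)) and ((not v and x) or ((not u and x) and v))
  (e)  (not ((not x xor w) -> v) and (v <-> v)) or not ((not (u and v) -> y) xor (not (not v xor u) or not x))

a

(b) disagrees with G on (0,0,0,0,0) (formula → 1, table → 0); rule it out.
(c) disagrees with G on (0,0,0,0,0) (formula → 1, table → 0); rule it out.
(d) disagrees with G on (0,1,0,0,0) (formula → 0, table → 1); rule it out.
(e) disagrees with G on (0,0,0,0,0) (formula → 1, table → 0); rule it out.
(a) is the remaining candidate, and it agrees with G on all 32 inputs.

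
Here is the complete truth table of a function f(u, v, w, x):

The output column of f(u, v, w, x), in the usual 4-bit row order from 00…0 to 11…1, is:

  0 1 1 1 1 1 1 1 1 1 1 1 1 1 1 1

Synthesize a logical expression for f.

The output is 1 whenever at least one input is 1 — the OR of all inputs.

f(u, v, w, x) = ((u OR v) OR w) OR x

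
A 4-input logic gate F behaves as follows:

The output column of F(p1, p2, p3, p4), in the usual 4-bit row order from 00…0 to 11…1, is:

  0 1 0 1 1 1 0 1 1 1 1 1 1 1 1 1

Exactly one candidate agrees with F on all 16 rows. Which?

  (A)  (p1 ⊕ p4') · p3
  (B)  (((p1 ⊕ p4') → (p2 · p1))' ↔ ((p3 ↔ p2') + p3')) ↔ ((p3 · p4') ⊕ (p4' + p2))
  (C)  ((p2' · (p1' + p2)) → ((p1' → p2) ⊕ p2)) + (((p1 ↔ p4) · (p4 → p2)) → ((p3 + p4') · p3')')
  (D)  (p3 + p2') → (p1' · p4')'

(A) disagrees with F on (0,0,0,1) (formula → 0, table → 1); rule it out.
(B) disagrees with F on (0,0,0,0) (formula → 1, table → 0); rule it out.
(C) disagrees with F on (0,0,1,0) (formula → 1, table → 0); rule it out.
That leaves (D). Evaluating it on every row reproduces the table of F exactly.

D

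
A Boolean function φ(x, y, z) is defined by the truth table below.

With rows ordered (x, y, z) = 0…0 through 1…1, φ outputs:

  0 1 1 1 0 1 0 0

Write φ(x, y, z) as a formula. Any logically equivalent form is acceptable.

The 1-rows are (0,0,1), (0,1,0), (0,1,1), (1,0,1). Each contributes one minterm — ¬x·¬y·z; ¬x·y·¬z; ¬x·y·z; x·¬y·z — and their disjunction is a sum-of-products form of φ.

φ(x, y, z) = ((((¬x ∧ ¬y) ∧ z) ∨ ((¬x ∧ y) ∧ ¬z)) ∨ ((¬x ∧ y) ∧ z)) ∨ ((x ∧ ¬y) ∧ z)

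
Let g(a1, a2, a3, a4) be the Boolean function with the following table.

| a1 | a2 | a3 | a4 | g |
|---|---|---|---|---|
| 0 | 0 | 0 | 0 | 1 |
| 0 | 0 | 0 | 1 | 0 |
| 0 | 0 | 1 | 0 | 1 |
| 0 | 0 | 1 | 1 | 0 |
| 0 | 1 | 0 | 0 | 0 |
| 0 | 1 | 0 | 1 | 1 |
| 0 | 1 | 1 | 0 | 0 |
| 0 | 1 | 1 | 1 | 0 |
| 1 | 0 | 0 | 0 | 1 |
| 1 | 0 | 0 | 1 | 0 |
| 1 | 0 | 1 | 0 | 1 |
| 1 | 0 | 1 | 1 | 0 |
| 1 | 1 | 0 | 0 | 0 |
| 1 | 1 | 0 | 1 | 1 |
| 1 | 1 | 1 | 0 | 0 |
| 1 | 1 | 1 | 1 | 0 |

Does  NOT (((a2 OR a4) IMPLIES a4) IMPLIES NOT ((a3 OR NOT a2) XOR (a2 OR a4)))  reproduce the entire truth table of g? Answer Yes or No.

Test each input against both g and the formula:
  a1=0, a2=0, a3=0, a4=0: formula gives 1, g = 1 ✓
  a1=0, a2=0, a3=0, a4=1: formula gives 0, g = 0 ✓
  a1=0, a2=0, a3=1, a4=0: formula gives 1, g = 1 ✓
  a1=0, a2=0, a3=1, a4=1: formula gives 0, g = 0 ✓
  … (the remaining 12 rows also agree.)
All 16 rows match — the expression computes g exactly.

Yes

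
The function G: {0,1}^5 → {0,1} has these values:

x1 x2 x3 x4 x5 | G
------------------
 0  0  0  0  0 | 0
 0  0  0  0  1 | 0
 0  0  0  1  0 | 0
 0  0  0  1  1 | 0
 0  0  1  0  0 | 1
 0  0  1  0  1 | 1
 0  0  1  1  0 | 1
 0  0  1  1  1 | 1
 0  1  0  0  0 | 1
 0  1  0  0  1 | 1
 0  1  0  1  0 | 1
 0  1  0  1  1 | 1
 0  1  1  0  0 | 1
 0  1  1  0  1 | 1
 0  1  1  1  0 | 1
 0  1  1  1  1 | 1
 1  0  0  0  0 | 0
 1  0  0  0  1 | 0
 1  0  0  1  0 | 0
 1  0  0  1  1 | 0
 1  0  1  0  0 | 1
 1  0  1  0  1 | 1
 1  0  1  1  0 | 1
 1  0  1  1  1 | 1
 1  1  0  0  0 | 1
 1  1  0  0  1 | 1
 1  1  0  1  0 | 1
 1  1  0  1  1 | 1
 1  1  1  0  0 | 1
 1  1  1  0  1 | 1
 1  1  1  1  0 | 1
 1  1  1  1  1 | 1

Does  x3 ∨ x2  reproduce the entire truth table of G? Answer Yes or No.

Evaluate x3 ∨ x2 on each row and compare to G:
  x1=0, x2=0, x3=0, x4=0, x5=0: formula gives 0, G = 0 ✓
  x1=0, x2=0, x3=0, x4=0, x5=1: formula gives 0, G = 0 ✓
  x1=0, x2=0, x3=0, x4=1, x5=0: formula gives 0, G = 0 ✓
  x1=0, x2=0, x3=0, x4=1, x5=1: formula gives 0, G = 0 ✓
  … (the remaining 28 rows also agree.)
No disagreement on any input; they are logically equivalent.

Yes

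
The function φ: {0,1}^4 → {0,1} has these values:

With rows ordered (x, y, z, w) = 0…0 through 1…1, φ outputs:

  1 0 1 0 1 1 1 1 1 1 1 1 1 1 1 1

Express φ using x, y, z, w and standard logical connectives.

The 0-rows are (0,0,0,1), (0,0,1,1). Take each as a conjunction (¬x·¬y·¬z·w, ¬x·¬y·z·w), form their disjunction, and complement — that gives a formula that is 1 everywhere φ is.

φ(x, y, z, w) = not ((((not x and not y) and not z) and w) or (((not x and not y) and z) and w))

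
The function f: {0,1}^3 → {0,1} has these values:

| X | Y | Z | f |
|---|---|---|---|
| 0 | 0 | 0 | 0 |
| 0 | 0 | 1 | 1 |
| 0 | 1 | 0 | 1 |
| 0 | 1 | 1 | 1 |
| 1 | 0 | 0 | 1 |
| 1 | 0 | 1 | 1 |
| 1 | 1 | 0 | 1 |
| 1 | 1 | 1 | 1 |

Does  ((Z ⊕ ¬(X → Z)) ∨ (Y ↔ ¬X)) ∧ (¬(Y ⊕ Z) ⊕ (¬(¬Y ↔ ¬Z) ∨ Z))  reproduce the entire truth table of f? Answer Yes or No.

No

Test each input against both f and the formula:
  X=0, Y=0, Z=0: formula gives 0, f = 0 ✓
  X=0, Y=0, Z=1: formula gives 1, f = 1 ✓
  X=0, Y=1, Z=0: formula gives 1, f = 1 ✓
  X=0, Y=1, Z=1: formula gives 0, but f = 1 ✗
Since they disagree at (0,1,1), the expression is not a correct formula for f.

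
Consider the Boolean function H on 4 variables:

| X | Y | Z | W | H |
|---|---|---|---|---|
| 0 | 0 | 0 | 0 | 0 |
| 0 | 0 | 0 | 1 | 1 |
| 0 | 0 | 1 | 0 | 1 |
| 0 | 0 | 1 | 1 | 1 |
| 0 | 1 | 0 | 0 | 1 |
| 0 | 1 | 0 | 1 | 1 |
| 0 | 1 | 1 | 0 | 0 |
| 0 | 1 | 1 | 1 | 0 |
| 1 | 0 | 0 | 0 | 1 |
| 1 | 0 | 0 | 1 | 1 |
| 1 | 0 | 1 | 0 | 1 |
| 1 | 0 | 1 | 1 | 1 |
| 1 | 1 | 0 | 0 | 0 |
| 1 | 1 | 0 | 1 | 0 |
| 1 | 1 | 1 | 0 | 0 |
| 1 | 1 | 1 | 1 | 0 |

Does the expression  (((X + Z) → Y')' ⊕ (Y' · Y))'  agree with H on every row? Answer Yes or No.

Check the formula against H row by row:
  X=0, Y=0, Z=0, W=0: formula gives 1, but H = 0 ✗
Row (0,0,0,0) is a counterexample, so the formula is not equivalent to H.

No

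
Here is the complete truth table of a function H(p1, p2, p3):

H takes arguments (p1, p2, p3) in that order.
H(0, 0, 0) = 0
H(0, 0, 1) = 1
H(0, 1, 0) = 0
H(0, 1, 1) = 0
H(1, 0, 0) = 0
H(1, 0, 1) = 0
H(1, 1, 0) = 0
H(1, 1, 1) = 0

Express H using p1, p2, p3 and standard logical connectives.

H(p1, p2, p3) = (p1' · p2') · p3

Only row (0,0,1) gives 1. That row's minterm ¬p1·¬p2·p3 is H directly.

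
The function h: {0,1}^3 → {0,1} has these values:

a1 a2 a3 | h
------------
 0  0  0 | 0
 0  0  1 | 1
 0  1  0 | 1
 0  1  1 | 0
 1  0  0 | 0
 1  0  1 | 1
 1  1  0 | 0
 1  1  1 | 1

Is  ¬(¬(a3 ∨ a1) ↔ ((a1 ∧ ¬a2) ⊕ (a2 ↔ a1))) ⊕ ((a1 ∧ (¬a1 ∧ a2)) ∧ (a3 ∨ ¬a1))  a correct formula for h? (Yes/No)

Evaluate ¬(¬(a3 ∨ a1) ↔ ((a1 ∧ ¬a2) ⊕ (a2 ↔ a1))) ⊕ ((a1 ∧ (¬a1 ∧ a2)) ∧ (a3 ∨ ¬a1)) on each row and compare to h:
  a1=0, a2=0, a3=0: formula gives 0, h = 0 ✓
  a1=0, a2=0, a3=1: formula gives 1, h = 1 ✓
  a1=0, a2=1, a3=0: formula gives 1, h = 1 ✓
  a1=0, a2=1, a3=1: formula gives 0, h = 0 ✓
  a1=1, a2=0, a3=0: formula gives 1, but h = 0 ✗
Since they disagree at (1,0,0), the expression is not a correct formula for h.

No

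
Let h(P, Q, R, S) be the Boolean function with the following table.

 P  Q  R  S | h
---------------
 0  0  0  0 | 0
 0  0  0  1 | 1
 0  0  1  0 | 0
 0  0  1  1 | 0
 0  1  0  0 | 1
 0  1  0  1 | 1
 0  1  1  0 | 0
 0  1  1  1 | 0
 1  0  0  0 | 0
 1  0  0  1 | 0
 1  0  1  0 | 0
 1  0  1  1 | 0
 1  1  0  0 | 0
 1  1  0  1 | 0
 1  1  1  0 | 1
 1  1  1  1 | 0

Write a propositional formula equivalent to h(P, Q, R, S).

h(P, Q, R, S) = (((((NOT P AND NOT Q) AND NOT R) AND S) OR (((NOT P AND Q) AND NOT R) AND NOT S)) OR (((NOT P AND Q) AND NOT R) AND S)) OR (((P AND Q) AND R) AND NOT S)

Collect the rows where h=1 — (0,0,0,1), (0,1,0,0), (0,1,0,1), (1,1,1,0) — and write one minterm per row: ¬P·¬Q·¬R·S, ¬P·Q·¬R·¬S, ¬P·Q·¬R·S, P·Q·R·¬S. Their union (logical OR) reproduces the table exactly.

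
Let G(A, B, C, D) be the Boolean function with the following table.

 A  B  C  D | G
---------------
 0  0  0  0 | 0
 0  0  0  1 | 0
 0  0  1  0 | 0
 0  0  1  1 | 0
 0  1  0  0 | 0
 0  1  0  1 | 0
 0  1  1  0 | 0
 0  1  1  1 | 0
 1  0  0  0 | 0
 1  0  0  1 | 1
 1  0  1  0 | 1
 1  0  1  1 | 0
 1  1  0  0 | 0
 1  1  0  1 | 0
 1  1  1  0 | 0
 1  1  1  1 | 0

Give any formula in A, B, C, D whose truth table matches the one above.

G(A, B, C, D) = (((A ∧ ¬B) ∧ ¬C) ∧ D) ∨ (((A ∧ ¬B) ∧ C) ∧ ¬D)

G=1 on 2 inputs: (1,0,0,1), (1,0,1,0). Reading each as a conjunction of literals (A·¬B·¬C·D, A·¬B·C·¬D) and taking the OR gives the canonical DNF.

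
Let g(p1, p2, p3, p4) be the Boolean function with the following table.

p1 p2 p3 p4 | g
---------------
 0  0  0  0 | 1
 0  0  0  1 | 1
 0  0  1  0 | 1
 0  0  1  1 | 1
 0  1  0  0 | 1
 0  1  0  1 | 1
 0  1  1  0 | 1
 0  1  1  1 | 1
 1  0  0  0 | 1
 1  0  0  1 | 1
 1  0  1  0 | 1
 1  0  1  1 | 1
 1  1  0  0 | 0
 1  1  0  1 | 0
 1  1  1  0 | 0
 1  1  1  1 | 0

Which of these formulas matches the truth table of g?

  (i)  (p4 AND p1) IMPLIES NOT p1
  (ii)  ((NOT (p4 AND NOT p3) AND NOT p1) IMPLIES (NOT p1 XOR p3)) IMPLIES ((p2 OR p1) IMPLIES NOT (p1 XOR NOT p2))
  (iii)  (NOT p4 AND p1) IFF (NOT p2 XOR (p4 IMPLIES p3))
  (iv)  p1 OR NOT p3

(i) disagrees with g on (1,0,0,1) (formula → 0, table → 1); rule it out.
(iii) disagrees with g on (0,0,0,1) (formula → 0, table → 1); rule it out.
(iv) disagrees with g on (0,0,1,0) (formula → 0, table → 1); rule it out.
Only (ii) survives; checking it on all 16 rows confirms it matches g.

ii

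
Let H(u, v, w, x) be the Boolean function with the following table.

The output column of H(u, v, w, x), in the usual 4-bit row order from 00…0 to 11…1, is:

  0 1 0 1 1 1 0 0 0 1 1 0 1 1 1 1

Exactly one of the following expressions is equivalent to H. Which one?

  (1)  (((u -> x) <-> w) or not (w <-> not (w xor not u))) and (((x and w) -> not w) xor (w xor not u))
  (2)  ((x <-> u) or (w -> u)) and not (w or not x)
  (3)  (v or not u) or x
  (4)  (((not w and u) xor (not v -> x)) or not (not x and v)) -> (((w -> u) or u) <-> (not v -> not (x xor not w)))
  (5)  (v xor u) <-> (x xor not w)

(1) fails at (0,0,0,1): the formula yields 0, H is 1.
(2) fails at (0,0,1,1): the formula yields 0, H is 1.
(3) fails at (0,0,0,0): the formula yields 1, H is 0.
(5) fails at (0,0,1,0): the formula yields 1, H is 0.
Only (4) survives; checking it on all 16 rows confirms it matches H.

4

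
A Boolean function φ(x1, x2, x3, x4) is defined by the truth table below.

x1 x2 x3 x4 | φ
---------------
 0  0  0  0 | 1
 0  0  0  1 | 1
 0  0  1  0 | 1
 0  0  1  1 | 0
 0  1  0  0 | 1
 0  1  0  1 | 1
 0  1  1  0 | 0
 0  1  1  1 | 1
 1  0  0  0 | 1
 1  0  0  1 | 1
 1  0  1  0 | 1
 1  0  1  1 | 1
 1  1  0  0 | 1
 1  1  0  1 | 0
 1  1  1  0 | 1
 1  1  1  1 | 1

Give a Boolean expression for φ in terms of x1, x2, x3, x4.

There are just 3 zero rows: (0,0,1,1), (0,1,1,0), (1,1,0,1). Their minterms are ¬x1·¬x2·x3·x4, ¬x1·x2·x3·¬x4, x1·x2·¬x3·x4; the OR of those covers precisely the 0-outputs, and negating it yields φ.

φ(x1, x2, x3, x4) = ¬(((((¬x1 ∧ ¬x2) ∧ x3) ∧ x4) ∨ (((¬x1 ∧ x2) ∧ x3) ∧ ¬x4)) ∨ (((x1 ∧ x2) ∧ ¬x3) ∧ x4))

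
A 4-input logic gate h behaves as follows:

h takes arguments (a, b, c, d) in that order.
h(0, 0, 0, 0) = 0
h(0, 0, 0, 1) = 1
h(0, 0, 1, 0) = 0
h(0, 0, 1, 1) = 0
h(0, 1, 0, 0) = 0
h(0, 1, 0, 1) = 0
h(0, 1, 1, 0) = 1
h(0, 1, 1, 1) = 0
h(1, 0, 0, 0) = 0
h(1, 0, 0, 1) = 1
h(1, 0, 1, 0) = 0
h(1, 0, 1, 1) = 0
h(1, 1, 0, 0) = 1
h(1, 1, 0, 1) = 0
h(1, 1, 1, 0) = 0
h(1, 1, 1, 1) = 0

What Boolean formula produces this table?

The 1-rows are (0,0,0,1), (0,1,1,0), (1,0,0,1), (1,1,0,0). Each contributes one minterm — ¬a·¬b·¬c·d; ¬a·b·c·¬d; a·¬b·¬c·d; a·b·¬c·¬d — and their disjunction is a sum-of-products form of h.

h(a, b, c, d) = (((((¬a ∧ ¬b) ∧ ¬c) ∧ d) ∨ (((¬a ∧ b) ∧ c) ∧ ¬d)) ∨ (((a ∧ ¬b) ∧ ¬c) ∧ d)) ∨ (((a ∧ b) ∧ ¬c) ∧ ¬d)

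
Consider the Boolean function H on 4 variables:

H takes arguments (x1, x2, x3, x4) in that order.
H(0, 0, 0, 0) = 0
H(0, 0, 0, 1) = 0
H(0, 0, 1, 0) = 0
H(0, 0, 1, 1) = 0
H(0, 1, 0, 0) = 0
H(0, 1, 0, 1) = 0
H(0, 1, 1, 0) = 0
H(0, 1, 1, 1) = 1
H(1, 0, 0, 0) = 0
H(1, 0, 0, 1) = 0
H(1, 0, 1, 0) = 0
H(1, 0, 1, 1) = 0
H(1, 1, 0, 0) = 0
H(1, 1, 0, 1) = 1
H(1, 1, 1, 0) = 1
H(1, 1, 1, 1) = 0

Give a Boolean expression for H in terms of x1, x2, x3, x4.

Collect the rows where H=1 — (0,1,1,1), (1,1,0,1), (1,1,1,0) — and write one minterm per row: ¬x1·x2·x3·x4, x1·x2·¬x3·x4, x1·x2·x3·¬x4. Their union (logical OR) reproduces the table exactly.

H(x1, x2, x3, x4) = ((((NOT x1 AND x2) AND x3) AND x4) OR (((x1 AND x2) AND NOT x3) AND x4)) OR (((x1 AND x2) AND x3) AND NOT x4)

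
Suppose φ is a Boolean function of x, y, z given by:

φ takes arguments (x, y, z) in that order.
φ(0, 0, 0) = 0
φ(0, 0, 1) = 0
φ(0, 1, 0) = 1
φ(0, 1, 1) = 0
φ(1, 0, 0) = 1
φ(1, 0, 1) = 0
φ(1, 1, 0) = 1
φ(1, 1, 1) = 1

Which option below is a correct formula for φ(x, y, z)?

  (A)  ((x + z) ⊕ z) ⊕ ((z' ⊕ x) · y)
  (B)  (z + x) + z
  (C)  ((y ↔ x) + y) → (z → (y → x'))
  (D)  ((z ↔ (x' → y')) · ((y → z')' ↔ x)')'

(B) disagrees with φ on (0,0,1) (formula → 1, table → 0); rule it out.
(C) disagrees with φ on (0,0,0) (formula → 1, table → 0); rule it out.
(D) disagrees with φ on (0,0,0) (formula → 1, table → 0); rule it out.
That leaves (A). Evaluating it on every row reproduces the table of φ exactly.

A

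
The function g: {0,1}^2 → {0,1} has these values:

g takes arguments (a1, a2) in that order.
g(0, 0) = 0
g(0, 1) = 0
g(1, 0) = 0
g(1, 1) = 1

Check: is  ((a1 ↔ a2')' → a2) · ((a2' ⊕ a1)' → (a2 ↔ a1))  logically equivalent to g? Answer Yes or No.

Yes

Check the formula against g row by row:
  a1=0, a2=0: formula gives 0, g = 0 ✓
  a1=0, a2=1: formula gives 0, g = 0 ✓
  a1=1, a2=0: formula gives 0, g = 0 ✓
  a1=1, a2=1: formula gives 1, g = 1 ✓
No disagreement on any input; they are logically equivalent.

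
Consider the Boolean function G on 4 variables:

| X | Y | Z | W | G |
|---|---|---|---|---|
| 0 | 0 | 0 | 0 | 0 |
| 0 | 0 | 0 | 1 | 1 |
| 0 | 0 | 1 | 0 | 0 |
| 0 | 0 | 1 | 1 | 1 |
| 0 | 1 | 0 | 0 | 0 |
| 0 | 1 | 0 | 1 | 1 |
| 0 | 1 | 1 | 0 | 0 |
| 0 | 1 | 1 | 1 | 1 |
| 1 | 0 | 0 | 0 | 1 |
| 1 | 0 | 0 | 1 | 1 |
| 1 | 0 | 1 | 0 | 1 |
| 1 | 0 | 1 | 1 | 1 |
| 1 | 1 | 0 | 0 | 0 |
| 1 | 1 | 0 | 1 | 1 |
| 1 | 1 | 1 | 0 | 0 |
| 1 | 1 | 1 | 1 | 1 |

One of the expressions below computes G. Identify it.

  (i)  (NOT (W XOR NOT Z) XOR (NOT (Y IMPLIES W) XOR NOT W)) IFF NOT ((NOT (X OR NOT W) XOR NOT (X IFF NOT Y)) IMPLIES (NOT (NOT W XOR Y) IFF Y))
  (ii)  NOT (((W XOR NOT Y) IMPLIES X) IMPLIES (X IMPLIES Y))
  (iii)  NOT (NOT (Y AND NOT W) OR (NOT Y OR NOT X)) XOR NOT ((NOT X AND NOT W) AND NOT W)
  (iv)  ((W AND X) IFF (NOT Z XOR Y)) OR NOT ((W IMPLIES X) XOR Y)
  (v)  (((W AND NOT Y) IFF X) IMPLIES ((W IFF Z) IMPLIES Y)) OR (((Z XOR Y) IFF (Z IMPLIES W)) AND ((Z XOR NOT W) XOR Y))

(i): at (0,0,0,1) it gives 0, but G = 1 — eliminated.
(ii): at (0,0,0,1) it gives 0, but G = 1 — eliminated.
(iv): at (0,0,1,0) it gives 1, but G = 0 — eliminated.
(v): at (0,0,1,0) it gives 1, but G = 0 — eliminated.
That leaves (iii). Evaluating it on every row reproduces the table of G exactly.

iii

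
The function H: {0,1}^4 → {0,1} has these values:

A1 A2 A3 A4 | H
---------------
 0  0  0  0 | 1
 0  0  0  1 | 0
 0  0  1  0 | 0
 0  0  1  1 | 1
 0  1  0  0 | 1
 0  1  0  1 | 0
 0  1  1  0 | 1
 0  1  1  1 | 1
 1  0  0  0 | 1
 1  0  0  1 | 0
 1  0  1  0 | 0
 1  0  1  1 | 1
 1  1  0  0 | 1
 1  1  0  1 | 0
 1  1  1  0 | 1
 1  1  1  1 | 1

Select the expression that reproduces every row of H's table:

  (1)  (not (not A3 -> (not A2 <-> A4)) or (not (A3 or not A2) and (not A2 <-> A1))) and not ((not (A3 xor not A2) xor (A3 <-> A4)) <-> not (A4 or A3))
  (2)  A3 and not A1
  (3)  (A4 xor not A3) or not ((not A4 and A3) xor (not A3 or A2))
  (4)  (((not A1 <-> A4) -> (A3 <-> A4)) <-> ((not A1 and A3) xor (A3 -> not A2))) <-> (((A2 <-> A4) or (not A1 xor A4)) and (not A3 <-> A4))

(1): at (0,0,0,0) it gives 0, but H = 1 — eliminated.
(2): at (0,0,0,0) it gives 0, but H = 1 — eliminated.
(4): at (0,0,0,0) it gives 0, but H = 1 — eliminated.
That leaves (3). Evaluating it on every row reproduces the table of H exactly.

3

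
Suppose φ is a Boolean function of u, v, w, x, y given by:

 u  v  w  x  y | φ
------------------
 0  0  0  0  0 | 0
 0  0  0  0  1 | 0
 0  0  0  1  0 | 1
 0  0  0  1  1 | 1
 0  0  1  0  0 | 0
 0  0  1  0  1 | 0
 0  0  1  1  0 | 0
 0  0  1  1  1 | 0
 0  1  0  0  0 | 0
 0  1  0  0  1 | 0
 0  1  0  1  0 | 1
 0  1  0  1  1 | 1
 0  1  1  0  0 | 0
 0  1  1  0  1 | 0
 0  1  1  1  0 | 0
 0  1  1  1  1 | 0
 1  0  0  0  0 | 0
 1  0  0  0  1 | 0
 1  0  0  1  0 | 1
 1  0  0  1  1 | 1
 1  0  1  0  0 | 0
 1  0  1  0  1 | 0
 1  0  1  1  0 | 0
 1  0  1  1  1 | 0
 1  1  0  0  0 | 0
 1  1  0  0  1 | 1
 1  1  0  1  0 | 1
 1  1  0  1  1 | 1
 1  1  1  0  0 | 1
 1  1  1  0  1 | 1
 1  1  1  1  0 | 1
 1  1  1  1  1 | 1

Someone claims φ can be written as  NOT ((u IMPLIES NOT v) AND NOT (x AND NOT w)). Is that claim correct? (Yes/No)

Evaluate NOT ((u IMPLIES NOT v) AND NOT (x AND NOT w)) on each row and compare to φ:
  u=0, v=0, w=0, x=0, y=0: formula gives 0, φ = 0 ✓
  u=0, v=0, w=0, x=0, y=1: formula gives 0, φ = 0 ✓
  u=0, v=0, w=0, x=1, y=0: formula gives 1, φ = 1 ✓
  u=0, v=0, w=0, x=1, y=1: formula gives 1, φ = 1 ✓
  …
  u=1, v=1, w=0, x=0, y=0: formula gives 1, but φ = 0 ✗
A single disagreement suffices: at (1,1,0,0,0) they differ, so the formula does not compute φ.

No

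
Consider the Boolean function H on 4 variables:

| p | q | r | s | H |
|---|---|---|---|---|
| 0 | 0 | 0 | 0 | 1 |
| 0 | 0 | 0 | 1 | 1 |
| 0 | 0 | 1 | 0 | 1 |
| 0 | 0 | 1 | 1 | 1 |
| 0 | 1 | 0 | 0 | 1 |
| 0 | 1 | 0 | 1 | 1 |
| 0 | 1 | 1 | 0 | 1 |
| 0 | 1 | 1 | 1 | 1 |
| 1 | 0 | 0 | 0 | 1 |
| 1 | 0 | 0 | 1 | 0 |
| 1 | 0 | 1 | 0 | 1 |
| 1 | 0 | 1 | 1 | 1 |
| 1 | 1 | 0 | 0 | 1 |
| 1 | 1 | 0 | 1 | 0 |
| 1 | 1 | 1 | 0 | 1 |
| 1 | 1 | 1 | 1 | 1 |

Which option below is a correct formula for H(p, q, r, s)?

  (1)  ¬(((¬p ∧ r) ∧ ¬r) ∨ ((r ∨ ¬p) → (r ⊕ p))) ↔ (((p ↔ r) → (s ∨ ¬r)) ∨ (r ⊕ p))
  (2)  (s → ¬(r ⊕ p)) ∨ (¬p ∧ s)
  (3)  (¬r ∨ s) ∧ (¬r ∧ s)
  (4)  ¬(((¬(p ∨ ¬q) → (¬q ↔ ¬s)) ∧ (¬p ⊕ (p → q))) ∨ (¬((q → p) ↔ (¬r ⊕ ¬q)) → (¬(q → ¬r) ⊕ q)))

(1) fails at (0,0,1,0): the formula yields 0, H is 1.
(3) fails at (0,0,0,0): the formula yields 0, H is 1.
(4) fails at (0,0,1,0): the formula yields 0, H is 1.
(2) is the remaining candidate, and it agrees with H on all 16 inputs.

2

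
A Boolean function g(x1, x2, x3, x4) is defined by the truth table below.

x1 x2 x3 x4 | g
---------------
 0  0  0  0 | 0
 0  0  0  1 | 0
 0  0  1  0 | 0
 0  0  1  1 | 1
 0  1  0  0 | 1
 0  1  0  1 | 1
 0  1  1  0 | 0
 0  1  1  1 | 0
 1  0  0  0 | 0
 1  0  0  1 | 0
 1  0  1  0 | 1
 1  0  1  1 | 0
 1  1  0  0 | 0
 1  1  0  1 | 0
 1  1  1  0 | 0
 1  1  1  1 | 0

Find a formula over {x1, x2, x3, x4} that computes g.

g(x1, x2, x3, x4) = (((((¬x1 ∧ ¬x2) ∧ x3) ∧ x4) ∨ (((¬x1 ∧ x2) ∧ ¬x3) ∧ ¬x4)) ∨ (((¬x1 ∧ x2) ∧ ¬x3) ∧ x4)) ∨ (((x1 ∧ ¬x2) ∧ x3) ∧ ¬x4)

Collect the rows where g=1 — (0,0,1,1), (0,1,0,0), (0,1,0,1), (1,0,1,0) — and write one minterm per row: ¬x1·¬x2·x3·x4, ¬x1·x2·¬x3·¬x4, ¬x1·x2·¬x3·x4, x1·¬x2·x3·¬x4. Their union (logical OR) reproduces the table exactly.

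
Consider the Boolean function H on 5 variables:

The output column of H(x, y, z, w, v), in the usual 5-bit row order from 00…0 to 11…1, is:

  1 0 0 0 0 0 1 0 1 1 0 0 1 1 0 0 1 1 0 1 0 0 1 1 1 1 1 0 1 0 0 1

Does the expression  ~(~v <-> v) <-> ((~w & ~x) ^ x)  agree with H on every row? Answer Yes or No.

Evaluate ~(~v <-> v) <-> ((~w & ~x) ^ x) on each row and compare to H:
  x=0, y=0, z=0, w=0, v=0: formula gives 1, H = 1 ✓
  x=0, y=0, z=0, w=0, v=1: formula gives 1, but H = 0 ✗
A single disagreement suffices: at (0,0,0,0,1) they differ, so the formula does not compute H.

No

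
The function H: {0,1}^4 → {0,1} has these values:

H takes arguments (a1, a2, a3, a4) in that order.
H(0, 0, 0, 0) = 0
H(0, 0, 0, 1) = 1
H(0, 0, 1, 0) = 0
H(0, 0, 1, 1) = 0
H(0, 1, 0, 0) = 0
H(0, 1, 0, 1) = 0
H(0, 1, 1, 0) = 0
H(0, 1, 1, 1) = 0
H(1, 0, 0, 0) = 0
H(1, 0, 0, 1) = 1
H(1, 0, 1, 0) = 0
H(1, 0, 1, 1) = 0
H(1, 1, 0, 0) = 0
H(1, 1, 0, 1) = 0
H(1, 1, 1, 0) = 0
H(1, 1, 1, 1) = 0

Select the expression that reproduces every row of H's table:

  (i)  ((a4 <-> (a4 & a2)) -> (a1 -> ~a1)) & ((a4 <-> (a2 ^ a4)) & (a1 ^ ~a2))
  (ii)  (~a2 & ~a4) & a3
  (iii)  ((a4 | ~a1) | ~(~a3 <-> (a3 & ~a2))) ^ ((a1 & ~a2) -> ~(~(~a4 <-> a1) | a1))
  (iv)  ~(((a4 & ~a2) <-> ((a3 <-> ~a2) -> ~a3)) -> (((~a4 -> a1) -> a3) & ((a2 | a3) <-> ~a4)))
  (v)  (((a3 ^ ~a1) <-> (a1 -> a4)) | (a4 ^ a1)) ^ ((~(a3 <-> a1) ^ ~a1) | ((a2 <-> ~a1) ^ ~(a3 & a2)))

(i) disagrees with H on (0,0,0,0) (formula → 1, table → 0); rule it out.
(ii) disagrees with H on (0,0,0,1) (formula → 0, table → 1); rule it out.
(iii) disagrees with H on (0,0,0,1) (formula → 0, table → 1); rule it out.
(v) disagrees with H on (0,0,0,1) (formula → 0, table → 1); rule it out.
That leaves (iv). Evaluating it on every row reproduces the table of H exactly.

iv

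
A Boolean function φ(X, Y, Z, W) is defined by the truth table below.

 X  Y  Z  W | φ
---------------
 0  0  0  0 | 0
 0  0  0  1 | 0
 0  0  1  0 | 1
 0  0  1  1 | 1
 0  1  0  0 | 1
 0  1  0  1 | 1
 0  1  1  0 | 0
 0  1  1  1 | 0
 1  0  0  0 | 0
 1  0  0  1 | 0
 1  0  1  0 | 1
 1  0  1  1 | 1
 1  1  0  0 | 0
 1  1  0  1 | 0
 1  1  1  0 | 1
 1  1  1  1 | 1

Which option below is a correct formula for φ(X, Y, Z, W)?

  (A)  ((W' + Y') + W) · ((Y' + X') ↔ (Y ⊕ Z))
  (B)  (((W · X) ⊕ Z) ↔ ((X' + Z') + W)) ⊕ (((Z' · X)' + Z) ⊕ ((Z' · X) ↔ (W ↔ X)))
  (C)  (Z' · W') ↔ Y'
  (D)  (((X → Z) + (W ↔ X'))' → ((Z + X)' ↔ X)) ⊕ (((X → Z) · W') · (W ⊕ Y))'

A

(B) disagrees with φ on (0,0,0,0) (formula → 1, table → 0); rule it out.
(C) disagrees with φ on (0,0,0,0) (formula → 1, table → 0); rule it out.
(D) disagrees with φ on (0,0,1,0) (formula → 0, table → 1); rule it out.
That leaves (A). Evaluating it on every row reproduces the table of φ exactly.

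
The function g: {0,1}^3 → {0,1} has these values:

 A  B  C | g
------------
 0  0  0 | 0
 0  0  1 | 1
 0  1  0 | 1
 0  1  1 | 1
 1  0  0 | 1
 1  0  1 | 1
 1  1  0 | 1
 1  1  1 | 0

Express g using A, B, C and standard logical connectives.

g(A, B, C) = (((A' · B') · C') + ((A · B) · C))'

There are just 2 zero rows: (0,0,0), (1,1,1). Their minterms are ¬A·¬B·¬C, A·B·C; the OR of those covers precisely the 0-outputs, and negating it yields g.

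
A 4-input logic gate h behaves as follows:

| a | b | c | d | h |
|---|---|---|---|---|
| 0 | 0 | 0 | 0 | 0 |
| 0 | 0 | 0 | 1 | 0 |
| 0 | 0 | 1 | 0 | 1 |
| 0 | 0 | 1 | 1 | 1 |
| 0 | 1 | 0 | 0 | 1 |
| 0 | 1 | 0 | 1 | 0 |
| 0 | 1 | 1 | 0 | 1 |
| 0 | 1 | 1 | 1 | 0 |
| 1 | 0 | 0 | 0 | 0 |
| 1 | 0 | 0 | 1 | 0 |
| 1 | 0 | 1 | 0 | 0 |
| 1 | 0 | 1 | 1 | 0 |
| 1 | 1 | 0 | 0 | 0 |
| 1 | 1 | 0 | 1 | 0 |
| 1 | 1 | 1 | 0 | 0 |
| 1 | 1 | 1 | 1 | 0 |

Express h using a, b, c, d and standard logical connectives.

h(a, b, c, d) = (((((~a & ~b) & c) & ~d) | (((~a & ~b) & c) & d)) | (((~a & b) & ~c) & ~d)) | (((~a & b) & c) & ~d)

h=1 on 4 inputs: (0,0,1,0), (0,0,1,1), (0,1,0,0), (0,1,1,0). Reading each as a conjunction of literals (¬a·¬b·c·¬d, ¬a·¬b·c·d, ¬a·b·¬c·¬d, ¬a·b·c·¬d) and taking the OR gives the canonical DNF.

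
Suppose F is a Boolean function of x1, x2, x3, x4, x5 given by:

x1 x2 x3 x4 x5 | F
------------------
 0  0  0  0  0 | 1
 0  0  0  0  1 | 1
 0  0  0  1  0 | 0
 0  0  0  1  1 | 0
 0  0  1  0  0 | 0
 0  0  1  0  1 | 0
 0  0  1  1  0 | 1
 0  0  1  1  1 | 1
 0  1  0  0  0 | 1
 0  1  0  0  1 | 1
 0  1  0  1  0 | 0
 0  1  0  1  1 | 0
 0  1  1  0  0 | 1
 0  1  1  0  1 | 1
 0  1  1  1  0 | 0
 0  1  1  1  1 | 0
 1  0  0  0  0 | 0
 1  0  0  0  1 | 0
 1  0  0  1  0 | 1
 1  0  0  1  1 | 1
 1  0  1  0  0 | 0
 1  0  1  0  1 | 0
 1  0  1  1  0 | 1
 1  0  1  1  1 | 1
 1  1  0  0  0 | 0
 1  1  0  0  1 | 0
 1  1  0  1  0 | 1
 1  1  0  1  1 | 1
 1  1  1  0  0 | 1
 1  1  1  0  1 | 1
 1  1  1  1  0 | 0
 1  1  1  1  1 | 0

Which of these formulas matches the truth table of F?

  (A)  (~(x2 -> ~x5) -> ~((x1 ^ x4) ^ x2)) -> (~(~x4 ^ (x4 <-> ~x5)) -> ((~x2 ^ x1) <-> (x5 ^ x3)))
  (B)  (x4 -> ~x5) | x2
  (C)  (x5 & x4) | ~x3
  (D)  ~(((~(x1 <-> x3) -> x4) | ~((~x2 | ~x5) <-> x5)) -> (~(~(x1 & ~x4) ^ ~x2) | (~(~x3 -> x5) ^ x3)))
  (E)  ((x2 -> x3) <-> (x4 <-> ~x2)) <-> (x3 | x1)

E

(A) fails at (0,0,0,1,0): the formula yields 1, F is 0.
(B) fails at (0,0,0,1,0): the formula yields 1, F is 0.
(C) fails at (0,0,0,1,0): the formula yields 1, F is 0.
(D) fails at (0,0,0,0,0): the formula yields 0, F is 1.
That leaves (E). Evaluating it on every row reproduces the table of F exactly.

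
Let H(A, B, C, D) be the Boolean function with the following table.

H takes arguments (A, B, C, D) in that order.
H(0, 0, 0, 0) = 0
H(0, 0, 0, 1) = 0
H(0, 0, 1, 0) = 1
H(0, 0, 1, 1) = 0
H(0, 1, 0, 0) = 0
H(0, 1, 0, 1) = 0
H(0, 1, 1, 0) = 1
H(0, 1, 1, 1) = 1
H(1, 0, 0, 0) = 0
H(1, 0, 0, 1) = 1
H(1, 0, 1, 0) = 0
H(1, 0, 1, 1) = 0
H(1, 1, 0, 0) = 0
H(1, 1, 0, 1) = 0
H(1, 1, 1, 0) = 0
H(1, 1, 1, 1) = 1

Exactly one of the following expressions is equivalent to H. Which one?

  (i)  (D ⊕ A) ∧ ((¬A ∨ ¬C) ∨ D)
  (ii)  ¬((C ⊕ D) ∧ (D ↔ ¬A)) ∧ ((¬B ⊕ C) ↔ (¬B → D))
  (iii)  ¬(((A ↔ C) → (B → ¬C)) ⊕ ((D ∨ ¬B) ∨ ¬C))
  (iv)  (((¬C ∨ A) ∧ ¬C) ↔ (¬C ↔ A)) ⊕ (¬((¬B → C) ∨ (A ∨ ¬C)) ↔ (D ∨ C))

ii

(i): at (0,0,0,1) it gives 1, but H = 0 — eliminated.
(iii): at (0,0,0,0) it gives 1, but H = 0 — eliminated.
(iv): at (0,0,0,0) it gives 1, but H = 0 — eliminated.
That leaves (ii). Evaluating it on every row reproduces the table of H exactly.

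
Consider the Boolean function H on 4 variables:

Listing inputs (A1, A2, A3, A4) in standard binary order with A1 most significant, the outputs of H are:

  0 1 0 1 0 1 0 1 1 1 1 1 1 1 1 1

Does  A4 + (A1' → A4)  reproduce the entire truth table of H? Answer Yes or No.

Yes

Evaluate A4 + (A1' → A4) on each row and compare to H:
  A1=0, A2=0, A3=0, A4=0: formula gives 0, H = 0 ✓
  A1=0, A2=0, A3=0, A4=1: formula gives 1, H = 1 ✓
  A1=0, A2=0, A3=1, A4=0: formula gives 0, H = 0 ✓
  A1=0, A2=0, A3=1, A4=1: formula gives 1, H = 1 ✓
  … (the remaining 12 rows also agree.)
No disagreement on any input; they are logically equivalent.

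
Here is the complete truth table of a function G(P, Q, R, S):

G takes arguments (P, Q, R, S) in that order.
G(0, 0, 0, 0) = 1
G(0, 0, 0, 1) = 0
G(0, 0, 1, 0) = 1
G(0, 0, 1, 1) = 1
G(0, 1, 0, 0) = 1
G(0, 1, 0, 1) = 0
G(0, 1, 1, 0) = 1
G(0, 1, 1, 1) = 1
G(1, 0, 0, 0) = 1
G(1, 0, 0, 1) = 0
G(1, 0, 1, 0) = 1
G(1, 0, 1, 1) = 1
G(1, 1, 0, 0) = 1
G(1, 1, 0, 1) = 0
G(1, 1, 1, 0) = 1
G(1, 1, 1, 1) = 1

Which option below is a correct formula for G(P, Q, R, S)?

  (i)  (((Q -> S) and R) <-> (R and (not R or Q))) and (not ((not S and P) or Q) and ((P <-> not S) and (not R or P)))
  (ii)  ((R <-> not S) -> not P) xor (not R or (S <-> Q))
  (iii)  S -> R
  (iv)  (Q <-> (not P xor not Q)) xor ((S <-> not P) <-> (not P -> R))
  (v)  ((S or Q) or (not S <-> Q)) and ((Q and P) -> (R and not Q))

iii

(i): at (0,0,0,0) it gives 0, but G = 1 — eliminated.
(ii): at (0,0,0,0) it gives 0, but G = 1 — eliminated.
(iv): at (0,0,0,0) it gives 0, but G = 1 — eliminated.
(v): at (0,0,0,0) it gives 0, but G = 1 — eliminated.
That leaves (iii). Evaluating it on every row reproduces the table of G exactly.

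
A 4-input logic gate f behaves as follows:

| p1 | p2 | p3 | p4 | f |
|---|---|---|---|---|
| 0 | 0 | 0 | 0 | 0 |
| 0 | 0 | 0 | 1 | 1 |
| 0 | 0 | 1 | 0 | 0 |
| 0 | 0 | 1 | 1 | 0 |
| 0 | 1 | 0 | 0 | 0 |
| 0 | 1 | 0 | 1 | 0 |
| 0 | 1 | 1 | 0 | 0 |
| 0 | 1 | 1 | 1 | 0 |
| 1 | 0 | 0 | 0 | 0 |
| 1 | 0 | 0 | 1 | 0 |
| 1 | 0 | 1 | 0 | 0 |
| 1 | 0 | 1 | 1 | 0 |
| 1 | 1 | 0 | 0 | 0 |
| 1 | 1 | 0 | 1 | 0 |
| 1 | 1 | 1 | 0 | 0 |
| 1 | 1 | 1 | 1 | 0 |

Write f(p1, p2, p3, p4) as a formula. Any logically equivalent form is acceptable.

f is 1 on exactly one input, (0,0,0,1), whose minterm is ¬p1·¬p2·¬p3·p4. So f is just that conjunction.

f(p1, p2, p3, p4) = ((~p1 & ~p2) & ~p3) & p4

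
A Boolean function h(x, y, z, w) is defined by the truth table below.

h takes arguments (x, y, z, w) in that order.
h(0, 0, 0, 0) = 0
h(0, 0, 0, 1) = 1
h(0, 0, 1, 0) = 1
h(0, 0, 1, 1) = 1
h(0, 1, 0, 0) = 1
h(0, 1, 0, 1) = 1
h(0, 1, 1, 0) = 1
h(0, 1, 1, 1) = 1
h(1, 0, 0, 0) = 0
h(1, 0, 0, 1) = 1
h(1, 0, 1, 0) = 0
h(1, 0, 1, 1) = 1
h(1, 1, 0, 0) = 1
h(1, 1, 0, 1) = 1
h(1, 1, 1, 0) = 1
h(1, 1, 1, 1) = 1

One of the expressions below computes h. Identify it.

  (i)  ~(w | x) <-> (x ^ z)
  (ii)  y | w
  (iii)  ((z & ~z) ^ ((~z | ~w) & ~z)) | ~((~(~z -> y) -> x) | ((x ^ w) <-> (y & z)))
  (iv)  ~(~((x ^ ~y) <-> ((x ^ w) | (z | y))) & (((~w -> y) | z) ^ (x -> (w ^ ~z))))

(i) disagrees with h on (0,0,1,1) (formula → 0, table → 1); rule it out.
(ii) disagrees with h on (0,0,1,0) (formula → 0, table → 1); rule it out.
(iii) disagrees with h on (0,0,0,0) (formula → 1, table → 0); rule it out.
(iv) is the remaining candidate, and it agrees with h on all 16 inputs.

iv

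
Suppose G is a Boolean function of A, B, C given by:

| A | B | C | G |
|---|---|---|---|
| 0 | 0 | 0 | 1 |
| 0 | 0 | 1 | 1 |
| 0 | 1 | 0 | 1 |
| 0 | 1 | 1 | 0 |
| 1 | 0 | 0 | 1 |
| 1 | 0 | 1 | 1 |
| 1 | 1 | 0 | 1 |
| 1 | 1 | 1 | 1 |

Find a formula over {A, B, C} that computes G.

G is 0 on exactly one input, (0,1,1), whose minterm is ¬A·B·C. So G is the negation of that single conjunction.

G(A, B, C) = ¬((¬A ∧ B) ∧ C)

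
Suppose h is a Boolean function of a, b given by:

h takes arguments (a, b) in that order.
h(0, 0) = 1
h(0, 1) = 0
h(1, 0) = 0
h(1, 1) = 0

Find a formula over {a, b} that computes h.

The output is 1 only when every input is 0 — NOR of all inputs.

h(a, b) = (a + b)'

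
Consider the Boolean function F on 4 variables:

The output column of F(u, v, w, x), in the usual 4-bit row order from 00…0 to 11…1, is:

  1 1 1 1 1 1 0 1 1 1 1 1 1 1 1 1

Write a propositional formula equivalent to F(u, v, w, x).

F is 0 on exactly one input, (0,1,1,0), whose minterm is ¬u·v·w·¬x. So F is the negation of that single conjunction.

F(u, v, w, x) = ¬(((¬u ∧ v) ∧ w) ∧ ¬x)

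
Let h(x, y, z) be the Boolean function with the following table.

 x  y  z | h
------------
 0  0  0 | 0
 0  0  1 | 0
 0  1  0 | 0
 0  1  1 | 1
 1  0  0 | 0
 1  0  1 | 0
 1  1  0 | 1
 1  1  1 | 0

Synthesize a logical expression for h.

h(x, y, z) = ((~x & y) & z) | ((x & y) & ~z)

h=1 on 2 inputs: (0,1,1), (1,1,0). Reading each as a conjunction of literals (¬x·y·z, x·y·¬z) and taking the OR gives the canonical DNF.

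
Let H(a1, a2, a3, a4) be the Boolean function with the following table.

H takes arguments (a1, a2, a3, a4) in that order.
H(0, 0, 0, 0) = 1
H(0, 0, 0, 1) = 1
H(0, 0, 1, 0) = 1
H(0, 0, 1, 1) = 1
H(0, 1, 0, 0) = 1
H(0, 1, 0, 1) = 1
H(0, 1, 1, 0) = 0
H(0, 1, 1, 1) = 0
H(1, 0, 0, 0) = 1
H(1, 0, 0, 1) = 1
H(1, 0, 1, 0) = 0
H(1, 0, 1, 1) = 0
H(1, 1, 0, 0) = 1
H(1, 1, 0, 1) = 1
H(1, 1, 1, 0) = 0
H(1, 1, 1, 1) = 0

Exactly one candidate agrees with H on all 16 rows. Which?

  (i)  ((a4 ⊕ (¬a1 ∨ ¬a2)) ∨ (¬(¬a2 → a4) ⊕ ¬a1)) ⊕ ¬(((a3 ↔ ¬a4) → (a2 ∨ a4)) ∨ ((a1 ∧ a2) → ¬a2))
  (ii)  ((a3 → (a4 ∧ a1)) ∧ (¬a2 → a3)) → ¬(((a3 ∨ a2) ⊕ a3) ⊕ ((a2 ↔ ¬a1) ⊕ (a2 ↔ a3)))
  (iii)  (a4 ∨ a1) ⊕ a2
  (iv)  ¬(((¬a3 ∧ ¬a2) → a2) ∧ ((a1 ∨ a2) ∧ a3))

(i) fails at (0,1,1,0): the formula yields 1, H is 0.
(ii) fails at (0,1,1,0): the formula yields 1, H is 0.
(iii) fails at (0,0,0,0): the formula yields 0, H is 1.
(iv) is the remaining candidate, and it agrees with H on all 16 inputs.

iv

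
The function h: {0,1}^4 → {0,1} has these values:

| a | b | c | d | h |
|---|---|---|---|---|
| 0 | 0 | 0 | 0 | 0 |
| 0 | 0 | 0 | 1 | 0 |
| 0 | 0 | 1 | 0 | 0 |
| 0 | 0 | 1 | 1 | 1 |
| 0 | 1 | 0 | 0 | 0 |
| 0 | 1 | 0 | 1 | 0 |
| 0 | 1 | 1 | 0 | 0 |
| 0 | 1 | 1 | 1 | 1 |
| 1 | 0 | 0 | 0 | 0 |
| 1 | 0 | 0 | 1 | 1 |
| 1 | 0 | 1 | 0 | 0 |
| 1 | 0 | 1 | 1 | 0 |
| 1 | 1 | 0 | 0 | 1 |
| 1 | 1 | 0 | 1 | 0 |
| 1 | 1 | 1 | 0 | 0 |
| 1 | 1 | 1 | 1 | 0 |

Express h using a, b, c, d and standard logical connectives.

h(a, b, c, d) = (((((a' · b') · c) · d) + (((a' · b) · c) · d)) + (((a · b') · c') · d)) + (((a · b) · c') · d')

h=1 on 4 inputs: (0,0,1,1), (0,1,1,1), (1,0,0,1), (1,1,0,0). Reading each as a conjunction of literals (¬a·¬b·c·d, ¬a·b·c·d, a·¬b·¬c·d, a·b·¬c·¬d) and taking the OR gives the canonical DNF.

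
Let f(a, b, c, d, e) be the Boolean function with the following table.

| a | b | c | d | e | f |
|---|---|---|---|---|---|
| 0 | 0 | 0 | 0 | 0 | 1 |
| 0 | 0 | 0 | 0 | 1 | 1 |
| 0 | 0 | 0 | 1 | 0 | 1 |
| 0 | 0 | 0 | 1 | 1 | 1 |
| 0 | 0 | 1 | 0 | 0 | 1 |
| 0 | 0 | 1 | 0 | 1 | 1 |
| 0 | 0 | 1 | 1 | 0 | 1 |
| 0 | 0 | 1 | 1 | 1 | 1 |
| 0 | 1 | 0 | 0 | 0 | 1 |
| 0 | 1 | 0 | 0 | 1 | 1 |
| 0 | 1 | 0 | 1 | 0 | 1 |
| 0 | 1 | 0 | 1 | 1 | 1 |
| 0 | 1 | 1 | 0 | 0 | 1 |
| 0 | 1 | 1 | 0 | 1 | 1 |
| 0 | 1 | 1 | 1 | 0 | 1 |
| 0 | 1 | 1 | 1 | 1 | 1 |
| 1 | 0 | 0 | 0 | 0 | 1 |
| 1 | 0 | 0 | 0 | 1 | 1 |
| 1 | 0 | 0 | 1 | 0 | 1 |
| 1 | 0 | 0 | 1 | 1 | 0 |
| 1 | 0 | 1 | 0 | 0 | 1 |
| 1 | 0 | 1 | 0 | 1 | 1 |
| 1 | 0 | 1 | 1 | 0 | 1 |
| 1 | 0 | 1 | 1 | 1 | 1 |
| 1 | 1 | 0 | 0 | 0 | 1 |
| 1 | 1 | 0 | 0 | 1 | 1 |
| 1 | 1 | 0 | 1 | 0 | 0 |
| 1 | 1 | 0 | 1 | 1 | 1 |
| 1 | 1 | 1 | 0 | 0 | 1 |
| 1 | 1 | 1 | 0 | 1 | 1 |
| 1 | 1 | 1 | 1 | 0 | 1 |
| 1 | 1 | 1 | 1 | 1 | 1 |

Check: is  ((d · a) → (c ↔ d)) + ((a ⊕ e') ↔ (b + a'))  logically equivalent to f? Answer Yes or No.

Test each input against both f and the formula:
  a=0, b=0, c=0, d=0, e=0: formula gives 1, f = 1 ✓
  a=0, b=0, c=0, d=0, e=1: formula gives 1, f = 1 ✓
  a=0, b=0, c=0, d=1, e=0: formula gives 1, f = 1 ✓
  a=0, b=0, c=0, d=1, e=1: formula gives 1, f = 1 ✓
  …and likewise for the remaining 28 rows.
No disagreement on any input; they are logically equivalent.

Yes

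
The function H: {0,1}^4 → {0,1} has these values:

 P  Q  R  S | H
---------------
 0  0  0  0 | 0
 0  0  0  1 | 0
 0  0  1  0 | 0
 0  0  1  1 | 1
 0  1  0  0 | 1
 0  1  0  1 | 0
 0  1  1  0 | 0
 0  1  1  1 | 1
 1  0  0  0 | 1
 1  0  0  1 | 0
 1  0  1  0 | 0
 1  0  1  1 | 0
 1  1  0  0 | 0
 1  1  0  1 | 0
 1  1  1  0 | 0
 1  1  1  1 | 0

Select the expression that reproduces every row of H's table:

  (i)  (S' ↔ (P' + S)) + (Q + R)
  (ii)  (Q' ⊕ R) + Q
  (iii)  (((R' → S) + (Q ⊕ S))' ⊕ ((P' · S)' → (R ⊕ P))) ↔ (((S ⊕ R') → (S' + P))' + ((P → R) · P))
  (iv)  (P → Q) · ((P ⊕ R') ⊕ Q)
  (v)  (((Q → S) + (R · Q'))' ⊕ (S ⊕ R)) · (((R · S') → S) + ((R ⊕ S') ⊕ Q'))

iii

(i) fails at (0,0,0,0): the formula yields 1, H is 0.
(ii) fails at (0,0,0,0): the formula yields 1, H is 0.
(iv) fails at (0,0,0,0): the formula yields 1, H is 0.
(v) fails at (0,0,0,1): the formula yields 1, H is 0.
(iii) is the remaining candidate, and it agrees with H on all 16 inputs.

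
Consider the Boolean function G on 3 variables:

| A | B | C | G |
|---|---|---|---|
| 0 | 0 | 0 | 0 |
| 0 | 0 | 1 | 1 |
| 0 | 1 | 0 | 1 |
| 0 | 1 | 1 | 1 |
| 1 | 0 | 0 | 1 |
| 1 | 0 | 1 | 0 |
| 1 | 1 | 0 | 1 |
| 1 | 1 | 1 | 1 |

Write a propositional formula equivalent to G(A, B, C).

G(A, B, C) = (((A' · B') · C') + ((A · B') · C))'

G is 0 on only 2 rows — (0,0,0), (1,0,1). Writing each as a minterm (¬A·¬B·¬C, A·¬B·C) and OR-ing them characterizes exactly where G=0, so G is the negation of that disjunction.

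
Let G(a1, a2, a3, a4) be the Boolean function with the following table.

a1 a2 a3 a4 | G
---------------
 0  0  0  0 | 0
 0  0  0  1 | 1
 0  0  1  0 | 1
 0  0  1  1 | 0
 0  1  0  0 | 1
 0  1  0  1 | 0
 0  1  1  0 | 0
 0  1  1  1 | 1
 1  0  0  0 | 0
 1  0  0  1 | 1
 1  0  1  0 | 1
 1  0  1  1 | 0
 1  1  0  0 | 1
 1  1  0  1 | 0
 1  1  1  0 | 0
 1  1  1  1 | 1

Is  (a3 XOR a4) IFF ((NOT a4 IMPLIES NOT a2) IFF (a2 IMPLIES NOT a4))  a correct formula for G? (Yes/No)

Evaluate (a3 XOR a4) IFF ((NOT a4 IMPLIES NOT a2) IFF (a2 IMPLIES NOT a4)) on each row and compare to G:
  a1=0, a2=0, a3=0, a4=0: formula gives 0, G = 0 ✓
  a1=0, a2=0, a3=0, a4=1: formula gives 1, G = 1 ✓
  a1=0, a2=0, a3=1, a4=0: formula gives 1, G = 1 ✓
  a1=0, a2=0, a3=1, a4=1: formula gives 0, G = 0 ✓
  … (the remaining 12 rows also agree.)
No disagreement on any input; they are logically equivalent.

Yes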